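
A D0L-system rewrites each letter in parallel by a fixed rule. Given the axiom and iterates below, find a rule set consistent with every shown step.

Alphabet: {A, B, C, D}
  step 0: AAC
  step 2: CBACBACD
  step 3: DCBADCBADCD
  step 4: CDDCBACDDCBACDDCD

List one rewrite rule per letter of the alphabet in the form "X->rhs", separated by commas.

  step 3 ⇒ step 4: DCBADCBADCD ⇒ CD·D·C·BA·CD·D·C·BA·CD·D·CD
    A ↦ BA
    B ↦ C
    C ↦ D
    D ↦ CD

A->BA, B->C, C->D, D->CD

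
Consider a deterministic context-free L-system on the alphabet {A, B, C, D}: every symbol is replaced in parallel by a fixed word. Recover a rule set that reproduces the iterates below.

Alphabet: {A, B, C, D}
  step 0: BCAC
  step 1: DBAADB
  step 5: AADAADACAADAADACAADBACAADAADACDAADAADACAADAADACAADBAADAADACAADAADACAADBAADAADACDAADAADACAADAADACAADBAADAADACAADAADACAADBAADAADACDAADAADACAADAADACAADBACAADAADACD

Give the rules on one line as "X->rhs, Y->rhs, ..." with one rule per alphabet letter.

A->AAD, B->D, C->B, D->AC

  step 0 ⇒ step 1: BCAC ⇒ D·B·AAD·B
    A ↦ AAD
    B ↦ D
    C ↦ B
    D ↦ AC  (constrained at step 1)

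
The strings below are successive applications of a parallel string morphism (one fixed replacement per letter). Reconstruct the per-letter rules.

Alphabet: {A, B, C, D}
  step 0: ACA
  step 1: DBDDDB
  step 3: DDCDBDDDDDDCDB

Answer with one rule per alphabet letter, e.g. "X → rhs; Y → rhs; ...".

  step 0 ⇒ step 1: ACA ⇒ DB·DD·DB
    A ↦ DB
    C ↦ DD
    B ↦ DA  (constrained at step 1)
    D ↦ C  (constrained at step 1)

A->DB, B->DA, C->DD, D->C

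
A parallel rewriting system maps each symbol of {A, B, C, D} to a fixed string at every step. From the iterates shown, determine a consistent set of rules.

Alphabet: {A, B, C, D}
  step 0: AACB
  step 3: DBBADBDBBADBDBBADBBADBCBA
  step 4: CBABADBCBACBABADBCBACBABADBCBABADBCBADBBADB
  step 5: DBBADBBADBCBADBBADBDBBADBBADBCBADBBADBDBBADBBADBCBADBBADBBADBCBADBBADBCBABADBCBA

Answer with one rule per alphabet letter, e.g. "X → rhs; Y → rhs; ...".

A->DB, B->BA, C->DB, D->C

  step 4 ⇒ step 5: CBABADBCBACBABADBCBACBABADBCBABADBCBADBBADB ⇒ DB·BA·DB·BA·DB·C·BA·DB·BA·DB·DB·BA·DB·BA·DB·C·BA·DB·BA·DB·DB·BA·DB·BA·DB·C·BA·DB·BA·DB·BA·DB·C·BA·DB·BA·DB·C·BA·BA·DB·C·BA
    A ↦ DB
    B ↦ BA
    C ↦ DB
    D ↦ C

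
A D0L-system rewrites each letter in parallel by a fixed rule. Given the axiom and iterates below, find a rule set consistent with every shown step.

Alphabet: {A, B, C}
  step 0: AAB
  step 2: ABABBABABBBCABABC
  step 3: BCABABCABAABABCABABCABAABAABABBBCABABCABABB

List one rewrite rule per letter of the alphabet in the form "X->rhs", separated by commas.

A->BC, B->ABA, C->BB

  step 2 ⇒ step 3: ABABBABABBBCABABC ⇒ BC·ABA·BC·ABA·ABA·BC·ABA·BC·ABA·ABA·ABA·BB·BC·ABA·BC·ABA·BB
    A ↦ BC
    B ↦ ABA
    C ↦ BB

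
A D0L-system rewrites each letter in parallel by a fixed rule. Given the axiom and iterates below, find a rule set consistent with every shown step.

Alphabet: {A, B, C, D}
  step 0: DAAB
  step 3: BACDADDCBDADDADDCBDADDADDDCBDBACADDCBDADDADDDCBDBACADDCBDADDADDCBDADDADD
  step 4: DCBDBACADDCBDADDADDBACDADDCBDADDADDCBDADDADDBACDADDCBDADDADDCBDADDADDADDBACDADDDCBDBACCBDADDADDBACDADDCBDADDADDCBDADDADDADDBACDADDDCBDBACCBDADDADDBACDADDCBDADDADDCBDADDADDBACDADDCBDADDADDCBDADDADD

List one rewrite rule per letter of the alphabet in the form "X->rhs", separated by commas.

  step 3 ⇒ step 4: BACDADDCBDADDADDCBDADDADDDCBDBACADDCBDADDADDDCBDBACADDCBDADDADDCBDADDADD ⇒ D·CBD·BAC·ADD·CBD·ADD·ADD·BAC·D·ADD·CBD·ADD·ADD·CBD·ADD·ADD·BAC·D·ADD·CBD·ADD·ADD·CBD·ADD·ADD·ADD·BAC·D·ADD·D·CBD·BAC·CBD·ADD·ADD·BAC·D·ADD·CBD·ADD·ADD·CBD·ADD·ADD·ADD·BAC·D·ADD·D·CBD·BAC·CBD·ADD·ADD·BAC·D·ADD·CBD·ADD·ADD·CBD·ADD·ADD·BAC·D·ADD·CBD·ADD·ADD·CBD·ADD·ADD
    A ↦ CBD
    B ↦ D
    C ↦ BAC
    D ↦ ADD

A->CBD, B->D, C->BAC, D->ADD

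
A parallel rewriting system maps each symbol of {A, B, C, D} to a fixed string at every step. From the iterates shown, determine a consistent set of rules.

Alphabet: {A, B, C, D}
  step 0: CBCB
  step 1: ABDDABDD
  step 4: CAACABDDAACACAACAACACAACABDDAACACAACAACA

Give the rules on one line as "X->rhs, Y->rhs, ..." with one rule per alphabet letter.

  step 0 ⇒ step 1: CBCB ⇒ A·BDD·A·BDD
    B ↦ BDD
    C ↦ A
    A ↦ CA  (constrained at step 1)
    D ↦ A  (constrained at step 1)

A->CA, B->BDD, C->A, D->A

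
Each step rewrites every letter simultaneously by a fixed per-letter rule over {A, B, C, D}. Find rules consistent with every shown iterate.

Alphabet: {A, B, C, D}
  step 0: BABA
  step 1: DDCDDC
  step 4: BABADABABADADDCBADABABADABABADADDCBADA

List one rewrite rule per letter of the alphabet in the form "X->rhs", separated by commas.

A->DC, B->D, C->DA, D->BA

  step 0 ⇒ step 1: BABA ⇒ D·DC·D·DC
    A ↦ DC
    B ↦ D
    C ↦ DA  (constrained at step 1)
    D ↦ BA  (constrained at step 1)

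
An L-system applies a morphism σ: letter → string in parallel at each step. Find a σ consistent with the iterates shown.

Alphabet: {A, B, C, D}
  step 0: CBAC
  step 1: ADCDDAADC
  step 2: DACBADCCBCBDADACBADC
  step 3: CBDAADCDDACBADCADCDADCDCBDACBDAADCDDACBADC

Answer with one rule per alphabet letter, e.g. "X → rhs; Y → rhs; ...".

  step 2 ⇒ step 3: DACBADCCBCBDADACBADC ⇒ CB·DA·ADC·D·DA·CB·ADC·ADC·D·ADC·D·CB·DA·CB·DA·ADC·D·DA·CB·ADC
    A ↦ DA
    B ↦ D
    C ↦ ADC
    D ↦ CB

A->DA, B->D, C->ADC, D->CB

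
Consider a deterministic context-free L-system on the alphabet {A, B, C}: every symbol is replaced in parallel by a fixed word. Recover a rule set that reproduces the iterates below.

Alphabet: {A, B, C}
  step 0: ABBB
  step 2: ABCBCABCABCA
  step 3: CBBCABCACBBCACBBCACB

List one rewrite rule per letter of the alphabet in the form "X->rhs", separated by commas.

A->CB, B->BC, C->A

  step 2 ⇒ step 3: ABCBCABCABCA ⇒ CB·BC·A·BC·A·CB·BC·A·CB·BC·A·CB
    A ↦ CB
    B ↦ BC
    C ↦ A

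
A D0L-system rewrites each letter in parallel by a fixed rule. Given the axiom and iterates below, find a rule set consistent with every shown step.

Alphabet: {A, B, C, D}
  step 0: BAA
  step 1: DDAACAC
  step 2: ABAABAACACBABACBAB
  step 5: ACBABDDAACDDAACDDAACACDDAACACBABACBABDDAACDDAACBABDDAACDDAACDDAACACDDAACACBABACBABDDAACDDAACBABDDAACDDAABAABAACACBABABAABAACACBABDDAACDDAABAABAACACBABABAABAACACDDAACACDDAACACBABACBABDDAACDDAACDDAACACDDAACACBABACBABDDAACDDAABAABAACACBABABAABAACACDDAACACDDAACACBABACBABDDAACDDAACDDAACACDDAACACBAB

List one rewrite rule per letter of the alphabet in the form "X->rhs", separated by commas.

  step 1 ⇒ step 2: DDAACAC ⇒ ABA·ABA·AC·AC·BAB·AC·BAB
    A ↦ AC
    C ↦ BAB
    D ↦ ABA
  step 0 ⇒ step 1: BAA ⇒ DDA·AC·AC
    B ↦ DDA

A->AC, B->DDA, C->BAB, D->ABA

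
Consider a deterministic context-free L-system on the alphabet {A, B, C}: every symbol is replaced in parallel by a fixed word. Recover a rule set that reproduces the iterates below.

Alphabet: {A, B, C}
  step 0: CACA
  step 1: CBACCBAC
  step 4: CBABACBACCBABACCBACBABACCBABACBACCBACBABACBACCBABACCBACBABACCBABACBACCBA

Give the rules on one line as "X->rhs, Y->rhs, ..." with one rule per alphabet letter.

  step 0 ⇒ step 1: CACA ⇒ CBA·C·CBA·C
    A ↦ C
    C ↦ CBA
    B ↦ BA  (constrained at step 1)

A->C, B->BA, C->CBA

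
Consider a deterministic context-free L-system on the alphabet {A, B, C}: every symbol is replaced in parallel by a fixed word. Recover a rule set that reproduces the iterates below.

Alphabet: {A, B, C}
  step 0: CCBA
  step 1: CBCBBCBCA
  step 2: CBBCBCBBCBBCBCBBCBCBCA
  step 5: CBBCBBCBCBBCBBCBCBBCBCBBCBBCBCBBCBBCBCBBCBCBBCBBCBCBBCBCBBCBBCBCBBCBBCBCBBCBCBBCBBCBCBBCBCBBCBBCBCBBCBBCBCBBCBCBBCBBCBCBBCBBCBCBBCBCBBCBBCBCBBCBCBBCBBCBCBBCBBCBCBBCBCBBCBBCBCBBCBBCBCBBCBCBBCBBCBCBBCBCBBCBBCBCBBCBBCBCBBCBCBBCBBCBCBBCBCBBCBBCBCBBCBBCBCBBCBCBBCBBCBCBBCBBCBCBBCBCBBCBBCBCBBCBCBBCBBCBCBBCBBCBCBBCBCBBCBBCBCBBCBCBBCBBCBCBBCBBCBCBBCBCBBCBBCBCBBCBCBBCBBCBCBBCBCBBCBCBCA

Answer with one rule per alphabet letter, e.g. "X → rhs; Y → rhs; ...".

A->CA, B->BCB, C->CB

  step 1 ⇒ step 2: CBCBBCBCA ⇒ CB·BCB·CB·BCB·BCB·CB·BCB·CB·CA
    A ↦ CA
    B ↦ BCB
    C ↦ CB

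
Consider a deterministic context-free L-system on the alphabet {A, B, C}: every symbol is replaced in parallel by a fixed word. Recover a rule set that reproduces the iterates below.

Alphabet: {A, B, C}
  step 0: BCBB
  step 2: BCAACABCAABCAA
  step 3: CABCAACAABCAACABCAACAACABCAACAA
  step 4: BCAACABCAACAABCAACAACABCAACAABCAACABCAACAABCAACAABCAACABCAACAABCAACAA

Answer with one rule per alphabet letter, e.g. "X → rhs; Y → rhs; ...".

A->CAA, B->CA, C->B

  step 3 ⇒ step 4: CABCAACAABCAACABCAACAACABCAACAA ⇒ B·CAA·CA·B·CAA·CAA·B·CAA·CAA·CA·B·CAA·CAA·B·CAA·CA·B·CAA·CAA·B·CAA·CAA·B·CAA·CA·B·CAA·CAA·B·CAA·CAA
    A ↦ CAA
    B ↦ CA
    C ↦ B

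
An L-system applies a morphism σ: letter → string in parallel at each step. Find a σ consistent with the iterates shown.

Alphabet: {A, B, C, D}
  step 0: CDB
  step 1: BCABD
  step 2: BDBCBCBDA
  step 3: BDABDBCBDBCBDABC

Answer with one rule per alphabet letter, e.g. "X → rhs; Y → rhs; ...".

A->BC, B->BD, C->BC, D->A

  step 2 ⇒ step 3: BDBCBCBDA ⇒ BD·A·BD·BC·BD·BC·BD·A·BC
    A ↦ BC
    B ↦ BD
    C ↦ BC
    D ↦ A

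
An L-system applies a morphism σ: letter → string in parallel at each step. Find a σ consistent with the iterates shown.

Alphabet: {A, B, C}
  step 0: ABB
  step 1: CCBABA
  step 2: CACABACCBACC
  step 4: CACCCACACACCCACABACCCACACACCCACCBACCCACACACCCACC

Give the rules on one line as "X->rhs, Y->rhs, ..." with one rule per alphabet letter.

A->CC, B->BA, C->CA

  step 1 ⇒ step 2: CCBABA ⇒ CA·CA·BA·CC·BA·CC
    A ↦ CC
    B ↦ BA
    C ↦ CA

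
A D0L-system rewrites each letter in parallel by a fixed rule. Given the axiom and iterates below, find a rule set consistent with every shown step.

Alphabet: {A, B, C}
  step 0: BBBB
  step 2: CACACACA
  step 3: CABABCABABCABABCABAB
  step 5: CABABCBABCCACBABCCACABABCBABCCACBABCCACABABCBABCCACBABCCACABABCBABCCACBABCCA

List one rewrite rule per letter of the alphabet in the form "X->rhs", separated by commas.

  step 2 ⇒ step 3: CACACACA ⇒ CA·BAB·CA·BAB·CA·BAB·CA·BAB
    A ↦ BAB
    C ↦ CA
    B ↦ C  (constrained at step 0)

A->BAB, B->C, C->CA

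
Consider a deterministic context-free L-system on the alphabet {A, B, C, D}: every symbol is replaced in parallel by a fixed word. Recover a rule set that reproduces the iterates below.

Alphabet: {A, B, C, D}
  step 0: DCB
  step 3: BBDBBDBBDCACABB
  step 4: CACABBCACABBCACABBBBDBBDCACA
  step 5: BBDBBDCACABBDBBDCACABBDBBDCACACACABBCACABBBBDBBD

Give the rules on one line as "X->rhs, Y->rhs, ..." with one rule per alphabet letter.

  step 4 ⇒ step 5: CACABBCACABBCACABBBBDBBDCACA ⇒ B·BD·B·BD·CA·CA·B·BD·B·BD·CA·CA·B·BD·B·BD·CA·CA·CA·CA·BB·CA·CA·BB·B·BD·B·BD
    A ↦ BD
    B ↦ CA
    C ↦ B
    D ↦ BB

A->BD, B->CA, C->B, D->BB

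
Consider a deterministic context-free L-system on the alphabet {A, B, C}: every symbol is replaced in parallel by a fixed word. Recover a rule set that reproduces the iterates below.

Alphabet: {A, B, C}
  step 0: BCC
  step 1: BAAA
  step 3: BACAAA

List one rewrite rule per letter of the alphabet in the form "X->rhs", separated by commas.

A->C, B->BA, C->A

  step 0 ⇒ step 1: BCC ⇒ BA·A·A
    B ↦ BA
    C ↦ A
    A ↦ C  (constrained at step 1)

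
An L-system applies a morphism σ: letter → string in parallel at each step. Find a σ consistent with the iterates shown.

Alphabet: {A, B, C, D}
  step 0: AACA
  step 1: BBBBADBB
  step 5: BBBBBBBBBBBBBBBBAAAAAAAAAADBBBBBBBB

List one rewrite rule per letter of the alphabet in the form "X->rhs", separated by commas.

A->BB, B->A, C->AD, D->BC

  step 0 ⇒ step 1: AACA ⇒ BB·BB·AD·BB
    A ↦ BB
    C ↦ AD
    B ↦ A  (constrained at step 1)
    D ↦ BC  (constrained at step 1)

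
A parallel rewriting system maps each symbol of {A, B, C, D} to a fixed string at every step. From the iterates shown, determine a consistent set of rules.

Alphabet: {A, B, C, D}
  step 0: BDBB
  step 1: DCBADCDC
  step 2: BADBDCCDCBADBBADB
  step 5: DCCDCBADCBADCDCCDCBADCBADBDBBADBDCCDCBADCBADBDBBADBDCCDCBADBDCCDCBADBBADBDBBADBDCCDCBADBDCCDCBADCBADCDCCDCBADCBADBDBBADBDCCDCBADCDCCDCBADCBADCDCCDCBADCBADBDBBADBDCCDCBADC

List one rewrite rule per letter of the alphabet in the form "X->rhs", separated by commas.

A->CDC, B->DC, C->DB, D->BA

  step 1 ⇒ step 2: DCBADCDC ⇒ BA·DB·DC·CDC·BA·DB·BA·DB
    A ↦ CDC
    B ↦ DC
    C ↦ DB
    D ↦ BA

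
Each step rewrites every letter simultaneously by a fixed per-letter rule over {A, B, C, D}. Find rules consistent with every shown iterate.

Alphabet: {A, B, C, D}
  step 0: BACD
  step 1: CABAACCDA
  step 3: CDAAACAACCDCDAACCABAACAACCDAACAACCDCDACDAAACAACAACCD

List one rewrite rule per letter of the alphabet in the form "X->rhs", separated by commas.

A->AAC, B->CAB, C->CD, D->A

  step 0 ⇒ step 1: BACD ⇒ CAB·AAC·CD·A
    A ↦ AAC
    B ↦ CAB
    C ↦ CD
    D ↦ A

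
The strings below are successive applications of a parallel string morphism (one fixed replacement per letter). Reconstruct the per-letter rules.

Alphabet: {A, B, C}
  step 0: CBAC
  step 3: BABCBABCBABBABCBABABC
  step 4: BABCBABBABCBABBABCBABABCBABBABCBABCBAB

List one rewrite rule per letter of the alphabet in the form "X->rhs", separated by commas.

  step 3 ⇒ step 4: BABCBABCBABBABCBABABC ⇒ BA·BC·BA·B·BA·BC·BA·B·BA·BC·BA·BA·BC·BA·B·BA·BC·BA·BC·BA·B
    A ↦ BC
    B ↦ BA
    C ↦ B

A->BC, B->BA, C->B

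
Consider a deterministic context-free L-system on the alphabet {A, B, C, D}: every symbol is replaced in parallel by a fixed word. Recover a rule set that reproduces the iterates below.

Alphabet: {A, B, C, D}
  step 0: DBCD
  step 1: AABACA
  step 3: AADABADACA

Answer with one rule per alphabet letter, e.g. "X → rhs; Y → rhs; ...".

  step 0 ⇒ step 1: DBCD ⇒ A·AB·AC·A
    B ↦ AB
    C ↦ AC
    D ↦ A
    A ↦ D  (constrained at step 1)

A->D, B->AB, C->AC, D->A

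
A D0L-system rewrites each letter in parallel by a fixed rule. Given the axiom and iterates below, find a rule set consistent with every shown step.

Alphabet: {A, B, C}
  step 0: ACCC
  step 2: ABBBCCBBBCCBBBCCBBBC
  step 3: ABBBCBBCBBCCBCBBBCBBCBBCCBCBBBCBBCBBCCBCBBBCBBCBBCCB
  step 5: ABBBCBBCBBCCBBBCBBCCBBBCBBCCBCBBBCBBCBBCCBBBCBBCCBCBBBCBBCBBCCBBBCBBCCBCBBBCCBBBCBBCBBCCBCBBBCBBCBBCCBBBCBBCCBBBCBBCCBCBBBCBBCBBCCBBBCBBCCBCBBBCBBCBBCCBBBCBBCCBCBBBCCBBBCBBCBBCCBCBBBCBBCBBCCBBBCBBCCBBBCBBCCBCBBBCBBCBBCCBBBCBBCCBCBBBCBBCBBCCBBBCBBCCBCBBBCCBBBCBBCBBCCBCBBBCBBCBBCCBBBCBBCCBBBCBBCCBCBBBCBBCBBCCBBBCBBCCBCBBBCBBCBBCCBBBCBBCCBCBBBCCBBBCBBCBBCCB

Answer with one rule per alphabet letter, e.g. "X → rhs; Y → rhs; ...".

A->AB, B->BBC, C->CB

  step 2 ⇒ step 3: ABBBCCBBBCCBBBCCBBBC ⇒ AB·BBC·BBC·BBC·CB·CB·BBC·BBC·BBC·CB·CB·BBC·BBC·BBC·CB·CB·BBC·BBC·BBC·CB
    A ↦ AB
    B ↦ BBC
    C ↦ CB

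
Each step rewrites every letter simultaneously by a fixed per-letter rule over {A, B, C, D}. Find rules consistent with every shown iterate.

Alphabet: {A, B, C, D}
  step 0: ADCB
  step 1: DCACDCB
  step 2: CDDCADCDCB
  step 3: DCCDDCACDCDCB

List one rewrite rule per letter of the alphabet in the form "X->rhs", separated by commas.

  step 2 ⇒ step 3: CDDCADCDCB ⇒ D·C·C·D·DCA·C·D·C·D·CB
    A ↦ DCA
    B ↦ CB
    C ↦ D
    D ↦ C

A->DCA, B->CB, C->D, D->C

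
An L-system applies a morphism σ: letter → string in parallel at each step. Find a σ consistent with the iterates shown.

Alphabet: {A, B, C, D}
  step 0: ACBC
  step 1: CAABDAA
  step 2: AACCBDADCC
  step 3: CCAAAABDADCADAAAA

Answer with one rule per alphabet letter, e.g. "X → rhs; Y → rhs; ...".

A->C, B->BD, C->AA, D->AD

  step 2 ⇒ step 3: AACCBDADCC ⇒ C·C·AA·AA·BD·AD·C·AD·AA·AA
    A ↦ C
    B ↦ BD
    C ↦ AA
    D ↦ AD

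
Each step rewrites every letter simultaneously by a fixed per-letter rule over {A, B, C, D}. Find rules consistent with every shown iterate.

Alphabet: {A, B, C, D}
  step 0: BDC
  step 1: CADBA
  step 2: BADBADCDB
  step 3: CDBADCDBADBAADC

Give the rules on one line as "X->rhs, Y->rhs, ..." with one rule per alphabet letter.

A->DB, B->C, C->BA, D->AD

  step 2 ⇒ step 3: BADBADCDB ⇒ C·DB·AD·C·DB·AD·BA·AD·C
    A ↦ DB
    B ↦ C
    C ↦ BA
    D ↦ AD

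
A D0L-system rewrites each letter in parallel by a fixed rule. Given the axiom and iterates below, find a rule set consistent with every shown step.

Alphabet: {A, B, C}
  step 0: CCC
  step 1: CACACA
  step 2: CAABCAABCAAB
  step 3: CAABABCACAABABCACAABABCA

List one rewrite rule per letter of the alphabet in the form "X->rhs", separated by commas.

A->AB, B->CA, C->CA

  step 2 ⇒ step 3: CAABCAABCAAB ⇒ CA·AB·AB·CA·CA·AB·AB·CA·CA·AB·AB·CA
    A ↦ AB
    B ↦ CA
    C ↦ CA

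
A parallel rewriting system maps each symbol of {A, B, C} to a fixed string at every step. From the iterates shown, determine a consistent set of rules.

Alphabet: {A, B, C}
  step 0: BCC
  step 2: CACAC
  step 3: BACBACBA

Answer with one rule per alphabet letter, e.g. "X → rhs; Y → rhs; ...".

  step 2 ⇒ step 3: CACAC ⇒ BA·C·BA·C·BA
    A ↦ C
    C ↦ BA
    B ↦ A  (constrained at step 0)

A->C, B->A, C->BA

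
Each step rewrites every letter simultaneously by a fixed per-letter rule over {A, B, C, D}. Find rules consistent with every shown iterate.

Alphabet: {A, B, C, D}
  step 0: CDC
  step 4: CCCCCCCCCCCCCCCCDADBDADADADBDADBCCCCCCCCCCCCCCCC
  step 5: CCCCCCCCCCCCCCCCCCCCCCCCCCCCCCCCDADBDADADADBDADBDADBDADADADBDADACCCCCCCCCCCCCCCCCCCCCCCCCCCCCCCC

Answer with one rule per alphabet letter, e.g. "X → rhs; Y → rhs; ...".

A->DB, B->DA, C->CC, D->DA

  step 4 ⇒ step 5: CCCCCCCCCCCCCCCCDADBDADADADBDADBCCCCCCCCCCCCCCCC ⇒ CC·CC·CC·CC·CC·CC·CC·CC·CC·CC·CC·CC·CC·CC·CC·CC·DA·DB·DA·DA·DA·DB·DA·DB·DA·DB·DA·DA·DA·DB·DA·DA·CC·CC·CC·CC·CC·CC·CC·CC·CC·CC·CC·CC·CC·CC·CC·CC
    A ↦ DB
    B ↦ DA
    C ↦ CC
    D ↦ DA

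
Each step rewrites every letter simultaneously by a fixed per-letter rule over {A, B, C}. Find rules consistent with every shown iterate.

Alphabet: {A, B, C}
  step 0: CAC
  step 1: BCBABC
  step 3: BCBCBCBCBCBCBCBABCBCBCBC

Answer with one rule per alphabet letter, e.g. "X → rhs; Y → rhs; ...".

A->BA, B->BC, C->BC

  step 0 ⇒ step 1: CAC ⇒ BC·BA·BC
    A ↦ BA
    C ↦ BC
    B ↦ BC  (constrained at step 1)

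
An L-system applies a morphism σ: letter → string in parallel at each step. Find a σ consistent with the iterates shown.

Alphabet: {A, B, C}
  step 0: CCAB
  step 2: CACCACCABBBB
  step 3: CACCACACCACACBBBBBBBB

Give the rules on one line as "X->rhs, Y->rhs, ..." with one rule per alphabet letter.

  step 2 ⇒ step 3: CACCACCABBBB ⇒ CA·C·CA·CA·C·CA·CA·C·BB·BB·BB·BB
    A ↦ C
    B ↦ BB
    C ↦ CA

A->C, B->BB, C->CA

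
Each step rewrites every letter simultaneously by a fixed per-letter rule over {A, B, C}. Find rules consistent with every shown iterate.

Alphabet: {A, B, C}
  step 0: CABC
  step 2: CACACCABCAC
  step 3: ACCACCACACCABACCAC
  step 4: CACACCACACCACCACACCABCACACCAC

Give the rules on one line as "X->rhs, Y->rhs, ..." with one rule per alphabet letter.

  step 3 ⇒ step 4: ACCACCACACCABACCAC ⇒ C·AC·AC·C·AC·AC·C·AC·C·AC·AC·C·AB·C·AC·AC·C·AC
    A ↦ C
    B ↦ AB
    C ↦ AC

A->C, B->AB, C->AC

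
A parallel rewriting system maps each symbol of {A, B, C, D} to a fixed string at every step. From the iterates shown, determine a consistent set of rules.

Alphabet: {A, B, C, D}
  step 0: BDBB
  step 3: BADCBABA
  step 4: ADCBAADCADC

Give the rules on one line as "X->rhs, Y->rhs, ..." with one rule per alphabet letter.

  step 3 ⇒ step 4: BADCBABA ⇒ A·DC·B·A·A·DC·A·DC
    A ↦ DC
    B ↦ A
    C ↦ A
    D ↦ B

A->DC, B->A, C->A, D->B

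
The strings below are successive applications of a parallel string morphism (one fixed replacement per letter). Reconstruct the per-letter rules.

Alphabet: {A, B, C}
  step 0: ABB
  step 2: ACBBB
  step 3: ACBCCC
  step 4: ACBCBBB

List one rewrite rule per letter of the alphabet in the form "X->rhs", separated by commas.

A->AC, B->C, C->B

  step 3 ⇒ step 4: ACBCCC ⇒ AC·B·C·B·B·B
    A ↦ AC
    B ↦ C
    C ↦ B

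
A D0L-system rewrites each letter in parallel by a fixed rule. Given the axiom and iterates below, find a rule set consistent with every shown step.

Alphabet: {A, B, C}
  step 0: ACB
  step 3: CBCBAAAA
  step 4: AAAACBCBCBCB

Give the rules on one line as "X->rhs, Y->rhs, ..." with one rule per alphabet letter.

  step 3 ⇒ step 4: CBCBAAAA ⇒ A·A·A·A·CB·CB·CB·CB
    A ↦ CB
    B ↦ A
    C ↦ A

A->CB, B->A, C->A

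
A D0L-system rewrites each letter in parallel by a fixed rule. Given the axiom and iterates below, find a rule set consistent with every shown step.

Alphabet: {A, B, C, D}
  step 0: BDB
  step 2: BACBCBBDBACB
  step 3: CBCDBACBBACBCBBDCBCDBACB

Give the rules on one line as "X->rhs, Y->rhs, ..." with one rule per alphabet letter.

A->CD, B->CB, C->BA, D->BD

  step 2 ⇒ step 3: BACBCBBDBACB ⇒ CB·CD·BA·CB·BA·CB·CB·BD·CB·CD·BA·CB
    A ↦ CD
    B ↦ CB
    C ↦ BA
    D ↦ BD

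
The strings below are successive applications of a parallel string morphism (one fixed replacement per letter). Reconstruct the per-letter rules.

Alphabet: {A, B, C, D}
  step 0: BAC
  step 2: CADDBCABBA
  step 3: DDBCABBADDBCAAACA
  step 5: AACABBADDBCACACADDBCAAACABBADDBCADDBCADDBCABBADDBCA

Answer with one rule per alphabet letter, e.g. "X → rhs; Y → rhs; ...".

  step 2 ⇒ step 3: CADDBCABBA ⇒ DDB·CA·B·B·A·DDB·CA·A·A·CA
    A ↦ CA
    B ↦ A
    C ↦ DDB
    D ↦ B

A->CA, B->A, C->DDB, D->B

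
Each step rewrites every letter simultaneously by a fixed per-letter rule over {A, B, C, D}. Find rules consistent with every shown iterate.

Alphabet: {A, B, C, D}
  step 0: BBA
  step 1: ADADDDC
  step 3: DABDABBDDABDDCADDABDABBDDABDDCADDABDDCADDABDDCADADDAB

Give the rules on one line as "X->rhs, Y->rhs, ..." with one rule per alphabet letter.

A->DDC, B->AD, C->BD, D->DAB

  step 0 ⇒ step 1: BBA ⇒ AD·AD·DDC
    A ↦ DDC
    B ↦ AD
    C ↦ BD  (constrained at step 1)
    D ↦ DAB  (constrained at step 1)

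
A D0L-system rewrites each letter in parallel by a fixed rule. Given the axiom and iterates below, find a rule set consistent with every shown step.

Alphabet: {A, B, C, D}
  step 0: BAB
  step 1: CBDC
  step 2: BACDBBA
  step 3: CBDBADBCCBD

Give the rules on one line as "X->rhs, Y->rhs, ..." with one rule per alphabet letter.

A->BD, B->C, C->BA, D->DB

  step 2 ⇒ step 3: BACDBBA ⇒ C·BD·BA·DB·C·C·BD
    A ↦ BD
    B ↦ C
    C ↦ BA
    D ↦ DB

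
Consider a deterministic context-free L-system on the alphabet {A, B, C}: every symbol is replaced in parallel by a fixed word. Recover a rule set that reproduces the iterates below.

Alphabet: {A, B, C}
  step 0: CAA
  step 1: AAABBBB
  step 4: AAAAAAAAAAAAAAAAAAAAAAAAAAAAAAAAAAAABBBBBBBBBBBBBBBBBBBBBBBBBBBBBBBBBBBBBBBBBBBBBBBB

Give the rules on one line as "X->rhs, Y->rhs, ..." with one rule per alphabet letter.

A->BB, B->CC, C->AAA

  step 0 ⇒ step 1: CAA ⇒ AAA·BB·BB
    A ↦ BB
    C ↦ AAA
    B ↦ CC  (constrained at step 1)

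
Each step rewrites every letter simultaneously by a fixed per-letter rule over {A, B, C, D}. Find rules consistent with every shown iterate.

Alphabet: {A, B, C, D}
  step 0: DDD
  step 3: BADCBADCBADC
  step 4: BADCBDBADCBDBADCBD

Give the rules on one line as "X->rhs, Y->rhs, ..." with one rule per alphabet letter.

A->DC, B->BA, C->D, D->B

  step 3 ⇒ step 4: BADCBADCBADC ⇒ BA·DC·B·D·BA·DC·B·D·BA·DC·B·D
    A ↦ DC
    B ↦ BA
    C ↦ D
    D ↦ B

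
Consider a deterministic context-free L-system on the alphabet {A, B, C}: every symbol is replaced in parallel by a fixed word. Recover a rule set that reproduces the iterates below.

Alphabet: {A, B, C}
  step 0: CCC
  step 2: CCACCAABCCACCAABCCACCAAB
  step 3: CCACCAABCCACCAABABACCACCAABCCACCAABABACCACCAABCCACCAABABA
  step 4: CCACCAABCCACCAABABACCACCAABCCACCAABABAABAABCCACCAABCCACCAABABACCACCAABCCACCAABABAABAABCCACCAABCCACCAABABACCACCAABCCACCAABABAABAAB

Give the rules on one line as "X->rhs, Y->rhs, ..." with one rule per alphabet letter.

A->AB, B->A, C->CCA

  step 3 ⇒ step 4: CCACCAABCCACCAABABACCACCAABCCACCAABABACCACCAABCCACCAABABA ⇒ CCA·CCA·AB·CCA·CCA·AB·AB·A·CCA·CCA·AB·CCA·CCA·AB·AB·A·AB·A·AB·CCA·CCA·AB·CCA·CCA·AB·AB·A·CCA·CCA·AB·CCA·CCA·AB·AB·A·AB·A·AB·CCA·CCA·AB·CCA·CCA·AB·AB·A·CCA·CCA·AB·CCA·CCA·AB·AB·A·AB·A·AB
    A ↦ AB
    B ↦ A
    C ↦ CCA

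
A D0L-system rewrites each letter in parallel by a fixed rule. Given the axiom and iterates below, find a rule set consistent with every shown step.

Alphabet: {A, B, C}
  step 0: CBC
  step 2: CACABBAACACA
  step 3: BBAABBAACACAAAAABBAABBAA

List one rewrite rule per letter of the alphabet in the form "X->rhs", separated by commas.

A->AA, B->CA, C->BB

  step 2 ⇒ step 3: CACABBAACACA ⇒ BB·AA·BB·AA·CA·CA·AA·AA·BB·AA·BB·AA
    A ↦ AA
    B ↦ CA
    C ↦ BB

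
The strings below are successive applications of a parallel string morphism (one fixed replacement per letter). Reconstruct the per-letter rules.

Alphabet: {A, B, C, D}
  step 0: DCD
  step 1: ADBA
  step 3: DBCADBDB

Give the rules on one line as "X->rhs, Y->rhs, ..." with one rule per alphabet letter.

A->C, B->DB, C->DB, D->A

  step 0 ⇒ step 1: DCD ⇒ A·DB·A
    C ↦ DB
    D ↦ A
    A ↦ C  (constrained at step 1)
    B ↦ DB  (constrained at step 1)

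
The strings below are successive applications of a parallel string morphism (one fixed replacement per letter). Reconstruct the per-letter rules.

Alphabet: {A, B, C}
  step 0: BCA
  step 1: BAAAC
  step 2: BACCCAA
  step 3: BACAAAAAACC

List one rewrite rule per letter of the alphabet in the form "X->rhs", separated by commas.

A->C, B->BA, C->AA

  step 2 ⇒ step 3: BACCCAA ⇒ BA·C·AA·AA·AA·C·C
    A ↦ C
    B ↦ BA
    C ↦ AA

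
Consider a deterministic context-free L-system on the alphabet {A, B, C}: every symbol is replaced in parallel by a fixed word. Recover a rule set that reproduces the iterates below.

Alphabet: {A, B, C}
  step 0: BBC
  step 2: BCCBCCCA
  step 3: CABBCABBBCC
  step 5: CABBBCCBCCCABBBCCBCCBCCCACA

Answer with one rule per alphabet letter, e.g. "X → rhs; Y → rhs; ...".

A->CC, B->CA, C->B

  step 2 ⇒ step 3: BCCBCCCA ⇒ CA·B·B·CA·B·B·B·CC
    A ↦ CC
    B ↦ CA
    C ↦ B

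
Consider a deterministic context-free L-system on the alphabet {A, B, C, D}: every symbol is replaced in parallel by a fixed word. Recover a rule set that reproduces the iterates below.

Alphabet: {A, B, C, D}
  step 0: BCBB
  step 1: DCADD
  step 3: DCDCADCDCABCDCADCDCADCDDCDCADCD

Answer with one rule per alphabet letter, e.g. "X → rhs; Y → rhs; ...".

  step 0 ⇒ step 1: BCBB ⇒ D·CA·D·D
    B ↦ D
    C ↦ CA
    A ↦ BC  (constrained at step 1)
    D ↦ DCD  (constrained at step 1)

A->BC, B->D, C->CA, D->DCD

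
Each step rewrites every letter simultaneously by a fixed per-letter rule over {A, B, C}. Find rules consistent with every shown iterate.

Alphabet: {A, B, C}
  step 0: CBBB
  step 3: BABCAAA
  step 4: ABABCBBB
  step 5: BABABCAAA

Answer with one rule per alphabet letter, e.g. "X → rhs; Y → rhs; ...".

  step 4 ⇒ step 5: ABABCBBB ⇒ B·A·B·A·BC·A·A·A
    A ↦ B
    B ↦ A
    C ↦ BC

A->B, B->A, C->BC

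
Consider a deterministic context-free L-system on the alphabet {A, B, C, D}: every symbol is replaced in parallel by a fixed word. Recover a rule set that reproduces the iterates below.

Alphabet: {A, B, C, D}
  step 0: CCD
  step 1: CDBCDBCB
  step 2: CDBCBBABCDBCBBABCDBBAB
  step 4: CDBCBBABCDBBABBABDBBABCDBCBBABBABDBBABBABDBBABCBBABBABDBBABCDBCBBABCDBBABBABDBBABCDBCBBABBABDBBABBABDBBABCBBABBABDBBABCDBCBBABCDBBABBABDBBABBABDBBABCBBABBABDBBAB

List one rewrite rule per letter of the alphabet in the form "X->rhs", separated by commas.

  step 1 ⇒ step 2: CDBCDBCB ⇒ CDB·CB·BAB·CDB·CB·BAB·CDB·BAB
    B ↦ BAB
    C ↦ CDB
    D ↦ CB
    A ↦ DB  (constrained at step 2)

A->DB, B->BAB, C->CDB, D->CB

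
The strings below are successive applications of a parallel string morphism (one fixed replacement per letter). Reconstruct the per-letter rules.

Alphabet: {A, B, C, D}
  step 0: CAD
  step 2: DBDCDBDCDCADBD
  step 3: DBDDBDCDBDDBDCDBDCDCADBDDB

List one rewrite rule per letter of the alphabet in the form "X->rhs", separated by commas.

A->DCA, B->D, C->DC, D->DB

  step 2 ⇒ step 3: DBDCDBDCDCADBD ⇒ DB·D·DB·DC·DB·D·DB·DC·DB·DC·DCA·DB·D·DB
    A ↦ DCA
    B ↦ D
    C ↦ DC
    D ↦ DB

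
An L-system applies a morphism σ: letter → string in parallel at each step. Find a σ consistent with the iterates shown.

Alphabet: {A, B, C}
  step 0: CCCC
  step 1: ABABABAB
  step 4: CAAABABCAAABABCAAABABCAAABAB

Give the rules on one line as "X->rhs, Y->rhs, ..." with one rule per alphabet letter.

A->C, B->AA, C->AB

  step 0 ⇒ step 1: CCCC ⇒ AB·AB·AB·AB
    C ↦ AB
    A ↦ C  (constrained at step 1)
    B ↦ AA  (constrained at step 1)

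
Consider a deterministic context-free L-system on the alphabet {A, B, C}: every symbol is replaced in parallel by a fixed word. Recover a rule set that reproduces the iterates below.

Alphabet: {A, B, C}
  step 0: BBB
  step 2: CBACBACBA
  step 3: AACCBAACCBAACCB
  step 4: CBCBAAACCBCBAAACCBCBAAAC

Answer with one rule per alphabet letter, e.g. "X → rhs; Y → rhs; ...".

  step 3 ⇒ step 4: AACCBAACCBAACCB ⇒ CB·CB·A·A·AC·CB·CB·A·A·AC·CB·CB·A·A·AC
    A ↦ CB
    B ↦ AC
    C ↦ A

A->CB, B->AC, C->A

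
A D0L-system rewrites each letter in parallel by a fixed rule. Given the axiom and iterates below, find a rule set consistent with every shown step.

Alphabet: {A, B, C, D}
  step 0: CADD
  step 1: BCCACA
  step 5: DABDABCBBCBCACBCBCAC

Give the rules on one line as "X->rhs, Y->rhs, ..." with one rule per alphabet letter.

A->C, B->DA, C->B, D->CA

  step 0 ⇒ step 1: CADD ⇒ B·C·CA·CA
    A ↦ C
    C ↦ B
    D ↦ CA
    B ↦ DA  (constrained at step 1)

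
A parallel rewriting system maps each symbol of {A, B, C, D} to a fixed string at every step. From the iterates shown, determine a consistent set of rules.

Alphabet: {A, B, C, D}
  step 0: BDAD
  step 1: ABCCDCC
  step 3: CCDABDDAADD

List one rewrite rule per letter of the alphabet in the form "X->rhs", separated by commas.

A->D, B->AB, C->A, D->CC

  step 0 ⇒ step 1: BDAD ⇒ AB·CC·D·CC
    A ↦ D
    B ↦ AB
    D ↦ CC
    C ↦ A  (constrained at step 1)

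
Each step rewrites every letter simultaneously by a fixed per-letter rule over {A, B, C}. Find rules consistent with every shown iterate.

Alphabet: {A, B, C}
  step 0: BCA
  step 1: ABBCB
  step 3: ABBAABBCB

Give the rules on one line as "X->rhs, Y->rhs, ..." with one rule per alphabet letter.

  step 0 ⇒ step 1: BCA ⇒ A·BBC·B
    A ↦ B
    B ↦ A
    C ↦ BBC

A->B, B->A, C->BBC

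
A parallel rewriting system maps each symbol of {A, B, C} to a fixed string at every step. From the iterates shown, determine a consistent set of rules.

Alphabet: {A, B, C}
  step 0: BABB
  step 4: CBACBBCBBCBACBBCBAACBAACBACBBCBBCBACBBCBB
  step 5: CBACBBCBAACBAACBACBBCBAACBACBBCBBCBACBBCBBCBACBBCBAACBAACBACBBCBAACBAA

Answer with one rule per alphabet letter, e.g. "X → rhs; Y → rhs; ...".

A->CBB, B->A, C->CB

  step 4 ⇒ step 5: CBACBBCBBCBACBBCBAACBAACBACBBCBBCBACBBCBB ⇒ CB·A·CBB·CB·A·A·CB·A·A·CB·A·CBB·CB·A·A·CB·A·CBB·CBB·CB·A·CBB·CBB·CB·A·CBB·CB·A·A·CB·A·A·CB·A·CBB·CB·A·A·CB·A·A
    A ↦ CBB
    B ↦ A
    C ↦ CB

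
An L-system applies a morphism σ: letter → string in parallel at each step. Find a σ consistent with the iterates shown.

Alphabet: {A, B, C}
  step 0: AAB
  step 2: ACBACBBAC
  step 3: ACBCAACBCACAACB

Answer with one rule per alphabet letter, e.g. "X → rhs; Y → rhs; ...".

A->AC, B->CA, C->B

  step 2 ⇒ step 3: ACBACBBAC ⇒ AC·B·CA·AC·B·CA·CA·AC·B
    A ↦ AC
    B ↦ CA
    C ↦ B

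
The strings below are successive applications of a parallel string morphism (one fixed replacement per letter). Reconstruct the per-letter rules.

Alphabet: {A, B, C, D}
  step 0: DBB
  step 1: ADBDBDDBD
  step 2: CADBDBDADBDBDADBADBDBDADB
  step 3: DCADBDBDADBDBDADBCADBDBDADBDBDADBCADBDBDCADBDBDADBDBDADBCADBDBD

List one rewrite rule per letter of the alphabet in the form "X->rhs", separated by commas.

  step 2 ⇒ step 3: CADBDBDADBDBDADBADBDBDADB ⇒ D·C·ADB·DBD·ADB·DBD·ADB·C·ADB·DBD·ADB·DBD·ADB·C·ADB·DBD·C·ADB·DBD·ADB·DBD·ADB·C·ADB·DBD
    A ↦ C
    B ↦ DBD
    C ↦ D
    D ↦ ADB

A->C, B->DBD, C->D, D->ADB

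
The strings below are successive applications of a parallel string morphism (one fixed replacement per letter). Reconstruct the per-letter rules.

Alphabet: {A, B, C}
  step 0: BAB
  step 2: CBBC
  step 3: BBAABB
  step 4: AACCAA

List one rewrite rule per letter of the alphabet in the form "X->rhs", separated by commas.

A->C, B->A, C->BB

  step 3 ⇒ step 4: BBAABB ⇒ A·A·C·C·A·A
    A ↦ C
    B ↦ A
  step 2 ⇒ step 3: CBBC ⇒ BB·A·A·BB
    C ↦ BB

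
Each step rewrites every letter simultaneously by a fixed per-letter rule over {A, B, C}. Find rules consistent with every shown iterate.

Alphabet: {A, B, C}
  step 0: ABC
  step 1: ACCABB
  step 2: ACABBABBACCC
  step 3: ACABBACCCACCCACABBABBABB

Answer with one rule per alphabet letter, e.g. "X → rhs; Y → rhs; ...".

A->AC, B->C, C->ABB

  step 2 ⇒ step 3: ACABBABBACCC ⇒ AC·ABB·AC·C·C·AC·C·C·AC·ABB·ABB·ABB
    A ↦ AC
    B ↦ C
    C ↦ ABB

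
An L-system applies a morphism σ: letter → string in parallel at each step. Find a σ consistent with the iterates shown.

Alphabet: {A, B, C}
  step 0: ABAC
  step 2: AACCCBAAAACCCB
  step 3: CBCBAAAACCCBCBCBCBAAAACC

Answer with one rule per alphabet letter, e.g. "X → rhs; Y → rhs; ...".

A->CB, B->ACC, C->A

  step 2 ⇒ step 3: AACCCBAAAACCCB ⇒ CB·CB·A·A·A·ACC·CB·CB·CB·CB·A·A·A·ACC
    A ↦ CB
    B ↦ ACC
    C ↦ A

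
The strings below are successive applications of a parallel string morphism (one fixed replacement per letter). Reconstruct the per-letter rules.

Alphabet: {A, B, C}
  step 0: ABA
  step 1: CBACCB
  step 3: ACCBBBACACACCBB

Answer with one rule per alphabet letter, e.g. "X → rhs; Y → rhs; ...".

A->CB, B->AC, C->B

  step 0 ⇒ step 1: ABA ⇒ CB·AC·CB
    A ↦ CB
    B ↦ AC
    C ↦ B  (constrained at step 1)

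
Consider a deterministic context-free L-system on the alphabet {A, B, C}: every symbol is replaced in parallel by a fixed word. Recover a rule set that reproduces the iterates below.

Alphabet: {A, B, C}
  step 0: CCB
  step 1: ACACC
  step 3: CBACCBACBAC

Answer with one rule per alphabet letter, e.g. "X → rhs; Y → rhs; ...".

A->B, B->C, C->AC

  step 0 ⇒ step 1: CCB ⇒ AC·AC·C
    B ↦ C
    C ↦ AC
    A ↦ B  (constrained at step 1)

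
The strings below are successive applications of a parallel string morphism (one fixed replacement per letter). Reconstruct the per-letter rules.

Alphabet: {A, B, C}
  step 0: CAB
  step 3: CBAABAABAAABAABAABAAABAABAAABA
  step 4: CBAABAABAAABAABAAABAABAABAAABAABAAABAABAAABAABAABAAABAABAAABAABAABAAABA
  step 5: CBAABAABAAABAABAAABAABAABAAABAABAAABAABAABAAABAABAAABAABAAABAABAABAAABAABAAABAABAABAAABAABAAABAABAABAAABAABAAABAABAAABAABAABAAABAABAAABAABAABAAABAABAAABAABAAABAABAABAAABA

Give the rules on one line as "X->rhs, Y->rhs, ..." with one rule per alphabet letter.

  step 4 ⇒ step 5: CBAABAABAAABAABAAABAABAABAAABAABAAABAABAAABAABAABAAABAABAAABAABAABAAABA ⇒ CB·A·ABA·ABA·A·ABA·ABA·A·ABA·ABA·ABA·A·ABA·ABA·A·ABA·ABA·ABA·A·ABA·ABA·A·ABA·ABA·A·ABA·ABA·ABA·A·ABA·ABA·A·ABA·ABA·ABA·A·ABA·ABA·A·ABA·ABA·ABA·A·ABA·ABA·A·ABA·ABA·A·ABA·ABA·ABA·A·ABA·ABA·A·ABA·ABA·ABA·A·ABA·ABA·A·ABA·ABA·A·ABA·ABA·ABA·A·ABA
    A ↦ ABA
    B ↦ A
    C ↦ CB

A->ABA, B->A, C->CB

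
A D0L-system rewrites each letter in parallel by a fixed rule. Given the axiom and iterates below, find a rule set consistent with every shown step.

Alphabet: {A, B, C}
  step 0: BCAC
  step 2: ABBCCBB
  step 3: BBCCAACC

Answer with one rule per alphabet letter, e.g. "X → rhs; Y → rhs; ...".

A->BB, B->C, C->A

  step 2 ⇒ step 3: ABBCCBB ⇒ BB·C·C·A·A·C·C
    A ↦ BB
    B ↦ C
    C ↦ A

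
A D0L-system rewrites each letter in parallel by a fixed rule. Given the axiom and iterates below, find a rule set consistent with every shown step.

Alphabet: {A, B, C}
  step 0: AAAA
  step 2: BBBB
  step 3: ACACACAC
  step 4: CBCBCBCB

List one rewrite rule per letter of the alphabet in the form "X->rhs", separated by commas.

  step 3 ⇒ step 4: ACACACAC ⇒ C·B·C·B·C·B·C·B
    A ↦ C
    C ↦ B
  step 2 ⇒ step 3: BBBB ⇒ AC·AC·AC·AC
    B ↦ AC

A->C, B->AC, C->B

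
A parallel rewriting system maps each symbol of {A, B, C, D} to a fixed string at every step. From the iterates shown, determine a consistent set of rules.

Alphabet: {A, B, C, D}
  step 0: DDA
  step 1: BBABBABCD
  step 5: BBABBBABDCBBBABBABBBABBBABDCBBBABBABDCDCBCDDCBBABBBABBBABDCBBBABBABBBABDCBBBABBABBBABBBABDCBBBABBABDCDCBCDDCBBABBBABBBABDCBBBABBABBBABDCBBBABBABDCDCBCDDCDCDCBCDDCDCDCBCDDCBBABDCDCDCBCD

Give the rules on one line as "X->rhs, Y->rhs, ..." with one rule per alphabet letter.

  step 0 ⇒ step 1: DDA ⇒ BBA·BBA·BCD
    A ↦ BCD
    D ↦ BBA
    B ↦ DC  (constrained at step 1)
    C ↦ B  (constrained at step 1)

A->BCD, B->DC, C->B, D->BBA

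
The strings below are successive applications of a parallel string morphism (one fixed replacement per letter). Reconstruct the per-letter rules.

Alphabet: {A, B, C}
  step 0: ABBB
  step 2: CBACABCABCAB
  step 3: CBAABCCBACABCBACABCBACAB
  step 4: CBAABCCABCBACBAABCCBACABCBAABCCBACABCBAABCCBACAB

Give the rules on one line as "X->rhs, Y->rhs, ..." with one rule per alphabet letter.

  step 3 ⇒ step 4: CBAABCCBACABCBACABCBACAB ⇒ CBA·AB·C·C·AB·CBA·CBA·AB·C·CBA·C·AB·CBA·AB·C·CBA·C·AB·CBA·AB·C·CBA·C·AB
    A ↦ C
    B ↦ AB
    C ↦ CBA

A->C, B->AB, C->CBA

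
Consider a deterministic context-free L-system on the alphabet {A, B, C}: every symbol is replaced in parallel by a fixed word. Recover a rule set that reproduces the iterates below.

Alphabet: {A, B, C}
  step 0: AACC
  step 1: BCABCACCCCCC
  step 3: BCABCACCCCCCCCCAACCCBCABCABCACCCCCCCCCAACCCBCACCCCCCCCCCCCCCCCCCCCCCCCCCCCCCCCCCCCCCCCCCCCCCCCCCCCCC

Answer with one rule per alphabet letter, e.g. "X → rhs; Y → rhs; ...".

A->BCA, B->AA, C->CCC

  step 0 ⇒ step 1: AACC ⇒ BCA·BCA·CCC·CCC
    A ↦ BCA
    C ↦ CCC
    B ↦ AA  (constrained at step 1)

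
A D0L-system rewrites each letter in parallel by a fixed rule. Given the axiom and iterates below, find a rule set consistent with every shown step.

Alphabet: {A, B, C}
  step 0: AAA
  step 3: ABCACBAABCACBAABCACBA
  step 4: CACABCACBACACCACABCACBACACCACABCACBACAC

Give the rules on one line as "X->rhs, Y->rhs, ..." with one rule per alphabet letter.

  step 3 ⇒ step 4: ABCACBAABCACBAABCACBA ⇒ CAC·A·B·CAC·B·A·CAC·CAC·A·B·CAC·B·A·CAC·CAC·A·B·CAC·B·A·CAC
    A ↦ CAC
    B ↦ A
    C ↦ B

A->CAC, B->A, C->B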